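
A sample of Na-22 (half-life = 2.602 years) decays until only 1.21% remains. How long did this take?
t = t½ × log₂(N₀/N) = 16.57 years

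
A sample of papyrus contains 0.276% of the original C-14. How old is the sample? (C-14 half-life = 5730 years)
Age = t½ × log₂(1/ratio) = 48710 years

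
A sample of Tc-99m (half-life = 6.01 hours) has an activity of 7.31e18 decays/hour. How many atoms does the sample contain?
N = A/λ = 6.338e19 atoms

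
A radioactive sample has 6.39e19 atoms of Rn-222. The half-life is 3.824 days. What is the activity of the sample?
A = λN = 1.158e19 decays/day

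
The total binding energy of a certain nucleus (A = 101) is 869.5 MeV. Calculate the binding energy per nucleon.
B.E./A = 869.5/101 = 8.609 MeV/nucleon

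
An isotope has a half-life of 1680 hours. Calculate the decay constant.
λ = ln(2)/t½ = 4.126e-4 hour⁻¹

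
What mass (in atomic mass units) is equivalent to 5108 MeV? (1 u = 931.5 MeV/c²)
m = E/c² = 5.484 u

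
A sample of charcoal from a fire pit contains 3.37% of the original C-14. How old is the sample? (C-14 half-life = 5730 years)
Age = t½ × log₂(1/ratio) = 28030 years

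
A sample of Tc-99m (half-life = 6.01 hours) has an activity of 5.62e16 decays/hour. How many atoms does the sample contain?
N = A/λ = 4.873e17 atoms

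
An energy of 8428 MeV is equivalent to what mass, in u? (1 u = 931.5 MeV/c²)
m = E/c² = 9.048 u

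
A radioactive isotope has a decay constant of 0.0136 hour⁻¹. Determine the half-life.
t½ = ln(2)/λ = 50.97 hours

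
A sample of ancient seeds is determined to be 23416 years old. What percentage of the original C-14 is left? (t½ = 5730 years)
N/N₀ = (1/2)^(t/t½) = 0.05886 = 5.89%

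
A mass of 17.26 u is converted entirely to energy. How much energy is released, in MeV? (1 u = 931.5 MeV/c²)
E = mc² = 16080 MeV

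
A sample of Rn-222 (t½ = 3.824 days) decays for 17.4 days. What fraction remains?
N/N₀ = (1/2)^(t/t½) = 0.04268 = 4.27%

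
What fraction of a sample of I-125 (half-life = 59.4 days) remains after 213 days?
N/N₀ = (1/2)^(t/t½) = 0.08328 = 8.33%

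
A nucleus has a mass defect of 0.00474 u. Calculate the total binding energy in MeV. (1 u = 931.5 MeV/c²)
B.E. = Δm × 931.5 = 4.415 MeV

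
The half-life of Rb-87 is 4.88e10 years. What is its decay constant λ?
λ = ln(2)/t½ = 1.42e-11 year⁻¹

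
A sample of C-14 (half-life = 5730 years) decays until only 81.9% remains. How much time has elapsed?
t = t½ × log₂(N₀/N) = 1651 years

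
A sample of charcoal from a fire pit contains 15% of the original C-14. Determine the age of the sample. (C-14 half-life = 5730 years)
Age = t½ × log₂(1/ratio) = 15680 years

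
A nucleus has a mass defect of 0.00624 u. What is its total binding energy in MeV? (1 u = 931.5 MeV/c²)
B.E. = Δm × 931.5 = 5.813 MeV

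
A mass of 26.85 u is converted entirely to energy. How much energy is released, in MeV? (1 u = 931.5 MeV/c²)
E = mc² = 25010 MeV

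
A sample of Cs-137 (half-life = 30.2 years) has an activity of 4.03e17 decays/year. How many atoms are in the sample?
N = A/λ = 1.756e19 atoms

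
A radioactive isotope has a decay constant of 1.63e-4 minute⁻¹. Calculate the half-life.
t½ = ln(2)/λ = 4252 minutes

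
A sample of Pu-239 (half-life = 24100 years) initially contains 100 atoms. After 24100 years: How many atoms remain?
N = N₀(1/2)^(t/t½) = 50 atoms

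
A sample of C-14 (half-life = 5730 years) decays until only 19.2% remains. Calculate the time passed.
t = t½ × log₂(N₀/N) = 13640 years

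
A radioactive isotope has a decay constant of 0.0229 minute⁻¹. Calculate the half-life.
t½ = ln(2)/λ = 30.27 minutes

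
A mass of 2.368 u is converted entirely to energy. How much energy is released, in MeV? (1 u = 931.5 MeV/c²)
E = mc² = 2206 MeV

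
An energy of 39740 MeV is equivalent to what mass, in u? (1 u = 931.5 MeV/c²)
m = E/c² = 42.66 u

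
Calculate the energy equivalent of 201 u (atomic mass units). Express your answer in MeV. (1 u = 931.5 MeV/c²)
E = mc² = 1.872e5 MeV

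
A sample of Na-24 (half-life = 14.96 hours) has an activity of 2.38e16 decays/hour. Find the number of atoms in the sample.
N = A/λ = 5.137e17 atoms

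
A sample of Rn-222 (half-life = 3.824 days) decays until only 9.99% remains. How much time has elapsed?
t = t½ × log₂(N₀/N) = 12.71 days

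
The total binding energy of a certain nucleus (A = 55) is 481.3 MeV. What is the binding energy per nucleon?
B.E./A = 481.3/55 = 8.751 MeV/nucleon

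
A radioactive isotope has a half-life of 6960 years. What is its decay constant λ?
λ = ln(2)/t½ = 9.959e-5 year⁻¹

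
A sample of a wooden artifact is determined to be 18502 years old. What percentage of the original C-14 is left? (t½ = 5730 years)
N/N₀ = (1/2)^(t/t½) = 0.1067 = 10.7%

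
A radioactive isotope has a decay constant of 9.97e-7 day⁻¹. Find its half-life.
t½ = ln(2)/λ = 6.952e5 days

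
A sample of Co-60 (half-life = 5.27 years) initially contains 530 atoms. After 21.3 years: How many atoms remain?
N = N₀(1/2)^(t/t½) = 32.18 atoms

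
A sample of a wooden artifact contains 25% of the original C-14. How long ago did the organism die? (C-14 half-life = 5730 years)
Age = t½ × log₂(1/ratio) = 11460 years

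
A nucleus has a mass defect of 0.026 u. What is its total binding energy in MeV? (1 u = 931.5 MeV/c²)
B.E. = Δm × 931.5 = 24.22 MeV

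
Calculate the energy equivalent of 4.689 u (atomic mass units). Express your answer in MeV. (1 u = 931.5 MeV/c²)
E = mc² = 4368 MeV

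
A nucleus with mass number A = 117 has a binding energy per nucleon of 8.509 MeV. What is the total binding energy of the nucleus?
B.E. = 8.509 × 117 = 995.6 MeV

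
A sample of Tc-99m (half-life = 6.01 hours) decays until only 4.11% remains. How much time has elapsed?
t = t½ × log₂(N₀/N) = 27.67 hours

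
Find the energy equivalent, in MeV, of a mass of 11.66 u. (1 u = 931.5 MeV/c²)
E = mc² = 10860 MeV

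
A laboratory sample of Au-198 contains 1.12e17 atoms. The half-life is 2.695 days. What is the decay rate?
A = λN = 2.881e16 decays/day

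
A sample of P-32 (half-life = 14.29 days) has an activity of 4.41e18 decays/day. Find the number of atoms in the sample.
N = A/λ = 9.092e19 atoms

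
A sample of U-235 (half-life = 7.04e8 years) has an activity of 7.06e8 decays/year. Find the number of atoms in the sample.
N = A/λ = 7.171e17 atoms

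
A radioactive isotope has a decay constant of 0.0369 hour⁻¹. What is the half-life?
t½ = ln(2)/λ = 18.78 hours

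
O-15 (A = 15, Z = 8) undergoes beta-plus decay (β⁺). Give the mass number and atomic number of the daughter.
Daughter: A = 15, Z = 7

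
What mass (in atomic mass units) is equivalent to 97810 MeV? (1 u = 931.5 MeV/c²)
m = E/c² = 105 u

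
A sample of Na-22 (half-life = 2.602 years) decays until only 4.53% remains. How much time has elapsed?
t = t½ × log₂(N₀/N) = 11.62 years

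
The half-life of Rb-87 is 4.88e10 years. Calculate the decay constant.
λ = ln(2)/t½ = 1.42e-11 year⁻¹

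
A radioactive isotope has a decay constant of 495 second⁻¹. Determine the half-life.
t½ = ln(2)/λ = 0.0014 seconds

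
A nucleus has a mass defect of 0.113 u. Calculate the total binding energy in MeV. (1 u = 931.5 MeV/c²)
B.E. = Δm × 931.5 = 105.3 MeV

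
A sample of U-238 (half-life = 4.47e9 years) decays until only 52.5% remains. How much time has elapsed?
t = t½ × log₂(N₀/N) = 4.155e9 years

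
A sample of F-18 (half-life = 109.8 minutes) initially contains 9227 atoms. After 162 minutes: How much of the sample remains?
N = N₀(1/2)^(t/t½) = 3318 atoms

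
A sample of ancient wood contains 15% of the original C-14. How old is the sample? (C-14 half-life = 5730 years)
Age = t½ × log₂(1/ratio) = 15680 years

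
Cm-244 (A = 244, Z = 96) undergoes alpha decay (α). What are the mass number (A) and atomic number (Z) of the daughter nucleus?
Daughter: A = 240, Z = 94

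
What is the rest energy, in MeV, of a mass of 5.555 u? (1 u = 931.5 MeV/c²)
E = mc² = 5174 MeV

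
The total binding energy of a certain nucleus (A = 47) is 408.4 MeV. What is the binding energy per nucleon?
B.E./A = 408.4/47 = 8.689 MeV/nucleon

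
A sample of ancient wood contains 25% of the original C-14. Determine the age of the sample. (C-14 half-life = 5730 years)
Age = t½ × log₂(1/ratio) = 11460 years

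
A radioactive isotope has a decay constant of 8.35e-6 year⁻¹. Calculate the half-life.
t½ = ln(2)/λ = 83010 years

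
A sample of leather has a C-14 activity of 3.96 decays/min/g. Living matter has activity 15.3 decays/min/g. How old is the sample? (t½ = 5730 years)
Age = t½ × log₂(A₀/A) = 11170 years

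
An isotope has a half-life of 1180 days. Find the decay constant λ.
λ = ln(2)/t½ = 5.874e-4 day⁻¹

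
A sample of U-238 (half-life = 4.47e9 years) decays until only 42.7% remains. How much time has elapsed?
t = t½ × log₂(N₀/N) = 5.488e9 years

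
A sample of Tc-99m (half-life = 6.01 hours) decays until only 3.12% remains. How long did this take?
t = t½ × log₂(N₀/N) = 30.06 hours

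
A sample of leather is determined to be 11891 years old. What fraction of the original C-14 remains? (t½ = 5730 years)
N/N₀ = (1/2)^(t/t½) = 0.2373 = 23.7%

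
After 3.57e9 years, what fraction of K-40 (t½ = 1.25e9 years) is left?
N/N₀ = (1/2)^(t/t½) = 0.1381 = 13.8%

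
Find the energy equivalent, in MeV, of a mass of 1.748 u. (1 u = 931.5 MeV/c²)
E = mc² = 1628 MeV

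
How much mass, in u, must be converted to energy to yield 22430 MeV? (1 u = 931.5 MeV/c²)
m = E/c² = 24.08 u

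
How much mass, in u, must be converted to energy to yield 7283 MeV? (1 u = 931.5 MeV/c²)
m = E/c² = 7.819 u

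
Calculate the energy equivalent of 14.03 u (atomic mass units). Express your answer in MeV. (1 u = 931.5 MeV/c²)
E = mc² = 13070 MeV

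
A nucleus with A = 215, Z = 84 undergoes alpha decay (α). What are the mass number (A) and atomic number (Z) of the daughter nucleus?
Daughter: A = 211, Z = 82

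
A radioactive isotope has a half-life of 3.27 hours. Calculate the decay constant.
λ = ln(2)/t½ = 0.212 hour⁻¹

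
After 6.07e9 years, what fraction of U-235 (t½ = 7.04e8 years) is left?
N/N₀ = (1/2)^(t/t½) = 0.002538 = 0.254%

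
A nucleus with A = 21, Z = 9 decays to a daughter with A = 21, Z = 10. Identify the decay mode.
ΔA = 0, ΔZ = +1 ⇒ beta-minus decay (β⁻)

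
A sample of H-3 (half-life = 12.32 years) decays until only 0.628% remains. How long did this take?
t = t½ × log₂(N₀/N) = 90.12 years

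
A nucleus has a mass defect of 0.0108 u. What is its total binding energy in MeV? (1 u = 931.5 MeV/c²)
B.E. = Δm × 931.5 = 10.06 MeV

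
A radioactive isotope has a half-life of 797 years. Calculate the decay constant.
λ = ln(2)/t½ = 8.697e-4 year⁻¹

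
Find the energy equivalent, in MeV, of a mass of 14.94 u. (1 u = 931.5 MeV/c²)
E = mc² = 13920 MeV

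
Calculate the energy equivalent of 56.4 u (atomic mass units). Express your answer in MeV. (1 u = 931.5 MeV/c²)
E = mc² = 52540 MeV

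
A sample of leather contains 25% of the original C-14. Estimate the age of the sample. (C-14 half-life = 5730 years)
Age = t½ × log₂(1/ratio) = 11460 years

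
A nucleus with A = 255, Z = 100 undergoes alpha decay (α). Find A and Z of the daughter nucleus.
Daughter: A = 251, Z = 98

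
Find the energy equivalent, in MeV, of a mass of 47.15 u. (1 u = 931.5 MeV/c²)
E = mc² = 43920 MeV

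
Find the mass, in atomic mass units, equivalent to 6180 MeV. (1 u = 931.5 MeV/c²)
m = E/c² = 6.634 u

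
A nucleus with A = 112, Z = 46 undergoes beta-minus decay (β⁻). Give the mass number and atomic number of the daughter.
Daughter: A = 112, Z = 47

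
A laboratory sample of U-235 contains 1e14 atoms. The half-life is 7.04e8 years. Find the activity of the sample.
A = λN = 98460 decays/year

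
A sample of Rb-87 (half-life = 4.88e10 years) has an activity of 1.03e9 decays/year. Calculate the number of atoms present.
N = A/λ = 7.252e19 atoms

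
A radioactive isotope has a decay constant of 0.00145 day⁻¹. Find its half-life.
t½ = ln(2)/λ = 478 days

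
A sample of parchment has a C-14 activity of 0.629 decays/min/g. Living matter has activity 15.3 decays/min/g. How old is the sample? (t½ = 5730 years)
Age = t½ × log₂(A₀/A) = 26380 years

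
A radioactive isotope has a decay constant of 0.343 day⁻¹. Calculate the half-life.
t½ = ln(2)/λ = 2.021 days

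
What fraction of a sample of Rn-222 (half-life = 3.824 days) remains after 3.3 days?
N/N₀ = (1/2)^(t/t½) = 0.5498 = 55%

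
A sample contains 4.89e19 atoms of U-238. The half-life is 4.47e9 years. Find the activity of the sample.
A = λN = 7.583e9 decays/year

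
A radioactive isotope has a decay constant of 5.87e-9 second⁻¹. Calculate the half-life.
t½ = ln(2)/λ = 1.181e8 seconds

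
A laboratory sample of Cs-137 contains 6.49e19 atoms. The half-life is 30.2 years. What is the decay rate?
A = λN = 1.49e18 decays/year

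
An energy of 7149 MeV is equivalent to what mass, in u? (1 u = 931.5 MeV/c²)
m = E/c² = 7.675 u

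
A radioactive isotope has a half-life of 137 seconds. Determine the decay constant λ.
λ = ln(2)/t½ = 0.005059 second⁻¹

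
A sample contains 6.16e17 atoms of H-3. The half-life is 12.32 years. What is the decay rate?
A = λN = 3.466e16 decays/year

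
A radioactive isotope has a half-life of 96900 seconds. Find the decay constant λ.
λ = ln(2)/t½ = 7.153e-6 second⁻¹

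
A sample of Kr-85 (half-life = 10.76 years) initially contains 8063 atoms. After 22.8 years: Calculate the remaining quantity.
N = N₀(1/2)^(t/t½) = 1856 atoms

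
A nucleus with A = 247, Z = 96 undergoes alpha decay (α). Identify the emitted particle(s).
α particle = ⁴₂He (2 protons + 2 neutrons)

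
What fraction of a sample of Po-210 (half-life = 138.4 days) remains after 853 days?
N/N₀ = (1/2)^(t/t½) = 0.01395 = 1.4%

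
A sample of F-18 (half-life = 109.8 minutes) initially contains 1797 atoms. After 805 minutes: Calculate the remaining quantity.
N = N₀(1/2)^(t/t½) = 11.16 atoms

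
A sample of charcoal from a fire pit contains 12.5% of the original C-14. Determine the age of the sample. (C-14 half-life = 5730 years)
Age = t½ × log₂(1/ratio) = 17190 years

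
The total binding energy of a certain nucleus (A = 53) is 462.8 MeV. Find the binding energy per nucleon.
B.E./A = 462.8/53 = 8.732 MeV/nucleon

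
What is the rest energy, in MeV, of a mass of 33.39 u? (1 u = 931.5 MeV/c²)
E = mc² = 31100 MeV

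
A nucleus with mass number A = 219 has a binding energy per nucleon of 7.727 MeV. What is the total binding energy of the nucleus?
B.E. = 7.727 × 219 = 1692 MeV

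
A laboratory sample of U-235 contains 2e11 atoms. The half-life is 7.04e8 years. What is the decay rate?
A = λN = 196.9 decays/year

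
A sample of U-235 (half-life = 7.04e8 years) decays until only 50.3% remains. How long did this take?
t = t½ × log₂(N₀/N) = 6.979e8 years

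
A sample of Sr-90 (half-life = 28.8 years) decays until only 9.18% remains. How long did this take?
t = t½ × log₂(N₀/N) = 99.23 years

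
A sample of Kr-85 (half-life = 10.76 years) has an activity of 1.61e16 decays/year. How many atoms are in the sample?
N = A/λ = 2.499e17 atoms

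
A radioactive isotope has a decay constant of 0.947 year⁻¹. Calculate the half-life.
t½ = ln(2)/λ = 0.7319 years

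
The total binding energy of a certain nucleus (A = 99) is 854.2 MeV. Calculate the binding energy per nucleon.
B.E./A = 854.2/99 = 8.628 MeV/nucleon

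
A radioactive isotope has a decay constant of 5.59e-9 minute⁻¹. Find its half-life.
t½ = ln(2)/λ = 1.24e8 minutes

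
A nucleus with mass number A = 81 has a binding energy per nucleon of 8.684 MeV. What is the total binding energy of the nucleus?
B.E. = 8.684 × 81 = 703.4 MeV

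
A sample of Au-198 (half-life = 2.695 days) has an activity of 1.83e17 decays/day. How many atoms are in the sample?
N = A/λ = 7.115e17 atoms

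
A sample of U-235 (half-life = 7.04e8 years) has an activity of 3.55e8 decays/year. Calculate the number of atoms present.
N = A/λ = 3.606e17 atoms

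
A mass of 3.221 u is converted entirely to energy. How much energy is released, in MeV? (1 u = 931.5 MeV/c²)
E = mc² = 3000 MeV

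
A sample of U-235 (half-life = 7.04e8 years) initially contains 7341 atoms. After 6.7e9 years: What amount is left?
N = N₀(1/2)^(t/t½) = 10.02 atoms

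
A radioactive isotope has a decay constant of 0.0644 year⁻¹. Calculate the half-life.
t½ = ln(2)/λ = 10.76 years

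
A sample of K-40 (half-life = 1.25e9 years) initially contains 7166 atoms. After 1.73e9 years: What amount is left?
N = N₀(1/2)^(t/t½) = 2746 atoms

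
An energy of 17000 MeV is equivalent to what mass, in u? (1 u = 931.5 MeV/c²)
m = E/c² = 18.25 u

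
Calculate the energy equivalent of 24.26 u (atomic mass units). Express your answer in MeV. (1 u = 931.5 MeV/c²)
E = mc² = 22600 MeV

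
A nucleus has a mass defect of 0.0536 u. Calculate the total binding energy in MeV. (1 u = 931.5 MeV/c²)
B.E. = Δm × 931.5 = 49.93 MeV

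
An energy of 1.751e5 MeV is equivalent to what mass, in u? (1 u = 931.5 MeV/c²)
m = E/c² = 188 u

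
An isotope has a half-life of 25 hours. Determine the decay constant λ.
λ = ln(2)/t½ = 0.02773 hour⁻¹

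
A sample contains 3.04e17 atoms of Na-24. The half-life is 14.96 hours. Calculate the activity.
A = λN = 1.409e16 decays/hour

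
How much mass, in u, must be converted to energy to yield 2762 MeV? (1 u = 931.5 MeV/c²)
m = E/c² = 2.965 u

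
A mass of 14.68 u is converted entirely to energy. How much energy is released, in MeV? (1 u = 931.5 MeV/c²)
E = mc² = 13670 MeV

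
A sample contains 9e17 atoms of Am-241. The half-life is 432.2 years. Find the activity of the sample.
A = λN = 1.443e15 decays/year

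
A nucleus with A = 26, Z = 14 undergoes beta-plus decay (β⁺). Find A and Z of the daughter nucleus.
Daughter: A = 26, Z = 13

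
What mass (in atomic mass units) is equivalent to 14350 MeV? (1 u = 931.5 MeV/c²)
m = E/c² = 15.41 u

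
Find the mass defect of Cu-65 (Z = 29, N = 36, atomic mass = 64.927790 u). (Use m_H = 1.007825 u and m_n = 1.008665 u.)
Δm = Z·m_H + N·m_n − M = 0.6111 u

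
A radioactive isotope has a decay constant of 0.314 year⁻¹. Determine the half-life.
t½ = ln(2)/λ = 2.207 years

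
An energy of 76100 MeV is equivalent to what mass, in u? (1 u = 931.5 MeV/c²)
m = E/c² = 81.7 u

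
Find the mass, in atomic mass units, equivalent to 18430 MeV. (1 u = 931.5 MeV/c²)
m = E/c² = 19.79 u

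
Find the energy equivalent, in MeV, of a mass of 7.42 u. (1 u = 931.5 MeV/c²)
E = mc² = 6912 MeV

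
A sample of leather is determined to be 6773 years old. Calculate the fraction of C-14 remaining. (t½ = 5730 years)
N/N₀ = (1/2)^(t/t½) = 0.4407 = 44.1%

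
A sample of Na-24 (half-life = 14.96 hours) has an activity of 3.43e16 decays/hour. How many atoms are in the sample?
N = A/λ = 7.403e17 atoms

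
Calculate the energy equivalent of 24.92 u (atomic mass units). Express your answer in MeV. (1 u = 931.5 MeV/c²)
E = mc² = 23210 MeV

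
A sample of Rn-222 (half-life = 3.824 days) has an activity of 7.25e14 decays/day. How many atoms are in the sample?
N = A/λ = 4e15 atoms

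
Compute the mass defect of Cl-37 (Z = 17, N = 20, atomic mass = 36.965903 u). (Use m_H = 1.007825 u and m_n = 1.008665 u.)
Δm = Z·m_H + N·m_n − M = 0.3404 u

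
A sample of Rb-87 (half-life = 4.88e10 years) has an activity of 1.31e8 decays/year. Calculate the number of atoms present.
N = A/λ = 9.223e18 atoms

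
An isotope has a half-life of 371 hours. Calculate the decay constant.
λ = ln(2)/t½ = 0.001868 hour⁻¹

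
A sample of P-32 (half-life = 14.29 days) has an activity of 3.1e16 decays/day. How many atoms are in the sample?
N = A/λ = 6.391e17 atoms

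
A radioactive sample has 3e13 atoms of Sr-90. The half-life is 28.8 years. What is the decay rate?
A = λN = 7.22e11 decays/year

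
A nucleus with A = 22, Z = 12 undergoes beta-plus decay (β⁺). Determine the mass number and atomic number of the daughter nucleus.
Daughter: A = 22, Z = 11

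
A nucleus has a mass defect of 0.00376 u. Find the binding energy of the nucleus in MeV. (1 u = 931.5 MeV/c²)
B.E. = Δm × 931.5 = 3.502 MeV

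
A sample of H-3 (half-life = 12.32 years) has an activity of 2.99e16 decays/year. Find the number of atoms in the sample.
N = A/λ = 5.314e17 atoms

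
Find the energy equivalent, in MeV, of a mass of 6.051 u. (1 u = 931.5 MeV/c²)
E = mc² = 5637 MeV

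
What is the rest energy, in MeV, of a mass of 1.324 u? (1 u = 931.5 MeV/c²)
E = mc² = 1233 MeV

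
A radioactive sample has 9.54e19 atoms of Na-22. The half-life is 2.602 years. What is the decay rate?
A = λN = 2.541e19 decays/year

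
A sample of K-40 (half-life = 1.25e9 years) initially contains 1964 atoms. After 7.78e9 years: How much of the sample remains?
N = N₀(1/2)^(t/t½) = 26.27 atoms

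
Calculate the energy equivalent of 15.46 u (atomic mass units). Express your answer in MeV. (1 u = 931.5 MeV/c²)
E = mc² = 14400 MeV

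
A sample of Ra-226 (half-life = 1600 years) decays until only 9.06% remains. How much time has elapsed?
t = t½ × log₂(N₀/N) = 5543 years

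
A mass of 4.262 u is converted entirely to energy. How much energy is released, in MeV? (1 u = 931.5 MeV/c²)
E = mc² = 3970 MeV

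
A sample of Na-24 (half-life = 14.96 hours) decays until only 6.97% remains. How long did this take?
t = t½ × log₂(N₀/N) = 57.49 hours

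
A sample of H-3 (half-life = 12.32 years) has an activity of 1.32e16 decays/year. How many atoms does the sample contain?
N = A/λ = 2.346e17 atoms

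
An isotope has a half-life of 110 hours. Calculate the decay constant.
λ = ln(2)/t½ = 0.006301 hour⁻¹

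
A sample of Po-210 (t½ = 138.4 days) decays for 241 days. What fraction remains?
N/N₀ = (1/2)^(t/t½) = 0.2991 = 29.9%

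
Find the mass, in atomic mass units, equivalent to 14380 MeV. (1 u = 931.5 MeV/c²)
m = E/c² = 15.44 u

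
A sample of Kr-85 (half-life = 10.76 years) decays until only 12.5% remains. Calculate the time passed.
t = t½ × log₂(N₀/N) = 32.28 years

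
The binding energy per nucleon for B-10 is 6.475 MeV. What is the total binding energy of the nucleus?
B.E. = 6.475 × 10 = 64.75 MeV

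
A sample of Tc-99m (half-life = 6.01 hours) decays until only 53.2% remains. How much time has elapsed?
t = t½ × log₂(N₀/N) = 5.472 hours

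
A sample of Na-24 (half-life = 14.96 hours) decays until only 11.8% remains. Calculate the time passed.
t = t½ × log₂(N₀/N) = 46.12 hours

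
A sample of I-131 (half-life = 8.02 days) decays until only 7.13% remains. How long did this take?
t = t½ × log₂(N₀/N) = 30.56 days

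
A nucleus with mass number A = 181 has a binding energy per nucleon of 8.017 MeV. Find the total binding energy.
B.E. = 8.017 × 181 = 1451 MeV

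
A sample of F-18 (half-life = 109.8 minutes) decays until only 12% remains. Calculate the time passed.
t = t½ × log₂(N₀/N) = 335.9 minutes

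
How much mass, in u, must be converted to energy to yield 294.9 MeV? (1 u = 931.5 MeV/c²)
m = E/c² = 0.3166 u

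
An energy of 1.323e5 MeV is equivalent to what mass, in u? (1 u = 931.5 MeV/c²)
m = E/c² = 142 u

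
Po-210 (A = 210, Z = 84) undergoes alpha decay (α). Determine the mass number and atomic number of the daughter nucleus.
Daughter: A = 206, Z = 82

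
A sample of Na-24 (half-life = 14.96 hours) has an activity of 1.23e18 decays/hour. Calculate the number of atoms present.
N = A/λ = 2.655e19 atoms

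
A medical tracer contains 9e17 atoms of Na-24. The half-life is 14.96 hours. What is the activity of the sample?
A = λN = 4.17e16 decays/hour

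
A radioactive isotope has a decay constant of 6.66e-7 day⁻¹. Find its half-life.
t½ = ln(2)/λ = 1.041e6 days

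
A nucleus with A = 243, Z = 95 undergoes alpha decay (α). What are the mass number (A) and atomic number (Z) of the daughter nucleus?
Daughter: A = 239, Z = 93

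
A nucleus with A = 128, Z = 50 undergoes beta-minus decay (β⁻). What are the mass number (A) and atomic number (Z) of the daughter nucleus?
Daughter: A = 128, Z = 51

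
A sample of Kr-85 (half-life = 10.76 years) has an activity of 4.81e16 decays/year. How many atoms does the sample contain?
N = A/λ = 7.467e17 atoms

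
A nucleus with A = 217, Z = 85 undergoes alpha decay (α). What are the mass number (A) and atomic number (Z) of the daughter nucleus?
Daughter: A = 213, Z = 83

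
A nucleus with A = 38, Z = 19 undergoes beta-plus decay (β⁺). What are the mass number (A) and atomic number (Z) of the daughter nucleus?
Daughter: A = 38, Z = 18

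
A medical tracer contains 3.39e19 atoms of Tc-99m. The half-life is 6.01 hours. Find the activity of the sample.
A = λN = 3.91e18 decays/hour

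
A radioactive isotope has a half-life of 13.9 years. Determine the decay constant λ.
λ = ln(2)/t½ = 0.04987 year⁻¹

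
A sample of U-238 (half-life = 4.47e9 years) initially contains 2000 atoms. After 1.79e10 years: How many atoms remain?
N = N₀(1/2)^(t/t½) = 124.6 atoms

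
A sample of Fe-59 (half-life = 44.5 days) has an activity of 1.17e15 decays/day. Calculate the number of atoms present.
N = A/λ = 7.511e16 atoms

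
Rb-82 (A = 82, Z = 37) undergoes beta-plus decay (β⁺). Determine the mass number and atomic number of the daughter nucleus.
Daughter: A = 82, Z = 36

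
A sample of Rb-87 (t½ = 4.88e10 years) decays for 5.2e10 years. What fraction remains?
N/N₀ = (1/2)^(t/t½) = 0.4778 = 47.8%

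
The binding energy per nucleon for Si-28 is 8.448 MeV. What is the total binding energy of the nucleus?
B.E. = 8.448 × 28 = 236.5 MeV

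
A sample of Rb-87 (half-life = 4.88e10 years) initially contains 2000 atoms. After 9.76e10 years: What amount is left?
N = N₀(1/2)^(t/t½) = 500 atoms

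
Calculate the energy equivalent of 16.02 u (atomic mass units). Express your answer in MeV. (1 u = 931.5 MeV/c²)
E = mc² = 14920 MeV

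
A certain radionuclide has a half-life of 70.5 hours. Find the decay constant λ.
λ = ln(2)/t½ = 0.009832 hour⁻¹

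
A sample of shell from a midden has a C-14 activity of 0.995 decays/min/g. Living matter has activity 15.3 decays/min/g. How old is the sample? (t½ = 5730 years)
Age = t½ × log₂(A₀/A) = 22590 years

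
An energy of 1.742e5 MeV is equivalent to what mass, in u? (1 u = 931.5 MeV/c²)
m = E/c² = 187 u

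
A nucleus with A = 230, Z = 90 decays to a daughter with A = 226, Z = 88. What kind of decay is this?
ΔA = -4, ΔZ = -2 ⇒ alpha decay (α)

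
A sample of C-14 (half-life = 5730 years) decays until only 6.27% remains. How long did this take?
t = t½ × log₂(N₀/N) = 22890 years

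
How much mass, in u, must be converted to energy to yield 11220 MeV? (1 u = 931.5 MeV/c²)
m = E/c² = 12.05 u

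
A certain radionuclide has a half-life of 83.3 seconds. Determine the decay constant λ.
λ = ln(2)/t½ = 0.008321 second⁻¹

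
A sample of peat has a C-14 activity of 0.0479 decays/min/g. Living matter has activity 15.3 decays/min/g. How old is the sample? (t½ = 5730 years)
Age = t½ × log₂(A₀/A) = 47670 years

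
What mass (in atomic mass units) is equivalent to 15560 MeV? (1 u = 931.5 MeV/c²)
m = E/c² = 16.7 u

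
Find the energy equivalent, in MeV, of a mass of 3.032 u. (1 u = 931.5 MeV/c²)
E = mc² = 2824 MeV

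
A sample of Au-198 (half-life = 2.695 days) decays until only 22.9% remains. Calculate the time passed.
t = t½ × log₂(N₀/N) = 5.731 days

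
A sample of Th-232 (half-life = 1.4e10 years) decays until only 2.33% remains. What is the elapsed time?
t = t½ × log₂(N₀/N) = 7.593e10 years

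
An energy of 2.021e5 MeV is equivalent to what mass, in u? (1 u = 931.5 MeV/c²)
m = E/c² = 217 u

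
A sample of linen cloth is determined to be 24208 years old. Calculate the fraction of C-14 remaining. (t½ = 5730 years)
N/N₀ = (1/2)^(t/t½) = 0.05348 = 5.35%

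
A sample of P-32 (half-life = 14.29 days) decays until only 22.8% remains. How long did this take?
t = t½ × log₂(N₀/N) = 30.48 days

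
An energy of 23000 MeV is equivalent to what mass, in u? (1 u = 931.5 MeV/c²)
m = E/c² = 24.69 u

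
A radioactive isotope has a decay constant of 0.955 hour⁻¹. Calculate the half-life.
t½ = ln(2)/λ = 0.7258 hours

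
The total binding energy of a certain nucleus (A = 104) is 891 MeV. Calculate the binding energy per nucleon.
B.E./A = 891/104 = 8.567 MeV/nucleon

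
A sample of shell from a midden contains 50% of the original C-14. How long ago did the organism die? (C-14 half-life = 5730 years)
Age = t½ × log₂(1/ratio) = 5730 years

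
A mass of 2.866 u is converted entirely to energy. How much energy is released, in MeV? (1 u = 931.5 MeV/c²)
E = mc² = 2670 MeV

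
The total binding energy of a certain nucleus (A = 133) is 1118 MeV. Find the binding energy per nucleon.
B.E./A = 1118/133 = 8.406 MeV/nucleon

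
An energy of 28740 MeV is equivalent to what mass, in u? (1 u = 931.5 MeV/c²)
m = E/c² = 30.85 u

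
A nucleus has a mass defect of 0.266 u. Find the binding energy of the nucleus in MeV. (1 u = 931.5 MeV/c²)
B.E. = Δm × 931.5 = 247.8 MeV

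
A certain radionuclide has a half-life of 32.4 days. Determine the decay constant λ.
λ = ln(2)/t½ = 0.02139 day⁻¹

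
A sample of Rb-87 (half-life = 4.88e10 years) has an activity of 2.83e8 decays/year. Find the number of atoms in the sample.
N = A/λ = 1.992e19 atoms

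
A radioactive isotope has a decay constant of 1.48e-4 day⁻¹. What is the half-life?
t½ = ln(2)/λ = 4683 days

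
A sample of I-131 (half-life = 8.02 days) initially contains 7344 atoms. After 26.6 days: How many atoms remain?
N = N₀(1/2)^(t/t½) = 737.1 atoms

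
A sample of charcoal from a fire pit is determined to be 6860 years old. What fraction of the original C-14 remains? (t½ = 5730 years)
N/N₀ = (1/2)^(t/t½) = 0.4361 = 43.6%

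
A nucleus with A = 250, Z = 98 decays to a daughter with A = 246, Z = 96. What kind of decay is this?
ΔA = -4, ΔZ = -2 ⇒ alpha decay (α)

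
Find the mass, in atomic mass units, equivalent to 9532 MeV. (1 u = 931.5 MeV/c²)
m = E/c² = 10.23 u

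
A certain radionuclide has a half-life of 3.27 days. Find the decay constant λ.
λ = ln(2)/t½ = 0.212 day⁻¹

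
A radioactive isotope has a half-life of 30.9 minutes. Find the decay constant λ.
λ = ln(2)/t½ = 0.02243 minute⁻¹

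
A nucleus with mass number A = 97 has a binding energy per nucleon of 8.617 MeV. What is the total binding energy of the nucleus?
B.E. = 8.617 × 97 = 835.8 MeV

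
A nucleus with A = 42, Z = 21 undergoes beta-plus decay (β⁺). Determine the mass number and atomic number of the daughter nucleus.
Daughter: A = 42, Z = 20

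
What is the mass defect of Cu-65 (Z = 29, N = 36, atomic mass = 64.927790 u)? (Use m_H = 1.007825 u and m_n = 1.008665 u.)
Δm = Z·m_H + N·m_n − M = 0.6111 u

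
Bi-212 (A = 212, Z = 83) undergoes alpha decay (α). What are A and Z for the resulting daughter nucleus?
Daughter: A = 208, Z = 81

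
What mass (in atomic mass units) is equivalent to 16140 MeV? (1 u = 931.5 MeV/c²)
m = E/c² = 17.33 u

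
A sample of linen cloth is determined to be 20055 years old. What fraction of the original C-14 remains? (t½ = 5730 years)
N/N₀ = (1/2)^(t/t½) = 0.08839 = 8.84%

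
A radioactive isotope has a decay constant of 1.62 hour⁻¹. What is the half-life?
t½ = ln(2)/λ = 0.4279 hours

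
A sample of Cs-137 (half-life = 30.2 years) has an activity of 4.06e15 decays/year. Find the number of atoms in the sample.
N = A/λ = 1.769e17 atoms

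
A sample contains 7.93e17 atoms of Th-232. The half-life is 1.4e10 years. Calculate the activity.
A = λN = 3.926e7 decays/year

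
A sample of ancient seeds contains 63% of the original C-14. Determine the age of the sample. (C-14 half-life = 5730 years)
Age = t½ × log₂(1/ratio) = 3819 years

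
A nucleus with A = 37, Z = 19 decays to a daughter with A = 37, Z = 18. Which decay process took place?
ΔA = 0, ΔZ = -1 ⇒ beta-plus decay (β⁺) or electron capture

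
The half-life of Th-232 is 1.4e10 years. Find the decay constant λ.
λ = ln(2)/t½ = 4.951e-11 year⁻¹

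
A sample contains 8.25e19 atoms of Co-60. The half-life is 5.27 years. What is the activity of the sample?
A = λN = 1.085e19 decays/year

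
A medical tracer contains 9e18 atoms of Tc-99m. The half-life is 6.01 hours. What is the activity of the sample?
A = λN = 1.038e18 decays/hour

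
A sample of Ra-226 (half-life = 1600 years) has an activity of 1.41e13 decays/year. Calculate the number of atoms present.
N = A/λ = 3.255e16 atoms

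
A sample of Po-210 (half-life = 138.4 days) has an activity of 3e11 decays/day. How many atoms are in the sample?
N = A/λ = 5.99e13 atoms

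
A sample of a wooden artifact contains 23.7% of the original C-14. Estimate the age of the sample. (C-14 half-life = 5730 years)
Age = t½ × log₂(1/ratio) = 11900 years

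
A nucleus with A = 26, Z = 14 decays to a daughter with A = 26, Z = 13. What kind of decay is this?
ΔA = 0, ΔZ = -1 ⇒ beta-plus decay (β⁺) or electron capture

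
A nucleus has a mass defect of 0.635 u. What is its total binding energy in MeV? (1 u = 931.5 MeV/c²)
B.E. = Δm × 931.5 = 591.5 MeV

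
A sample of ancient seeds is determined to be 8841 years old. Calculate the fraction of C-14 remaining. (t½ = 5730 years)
N/N₀ = (1/2)^(t/t½) = 0.3432 = 34.3%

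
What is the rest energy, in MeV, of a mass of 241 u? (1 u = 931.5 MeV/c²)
E = mc² = 2.245e5 MeV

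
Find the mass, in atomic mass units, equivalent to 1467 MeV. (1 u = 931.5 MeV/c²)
m = E/c² = 1.575 u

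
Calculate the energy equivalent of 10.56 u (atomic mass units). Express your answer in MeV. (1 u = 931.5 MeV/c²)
E = mc² = 9837 MeV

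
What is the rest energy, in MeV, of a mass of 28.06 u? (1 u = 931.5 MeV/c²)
E = mc² = 26140 MeV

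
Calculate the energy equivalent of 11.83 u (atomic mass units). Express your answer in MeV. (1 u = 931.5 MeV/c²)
E = mc² = 11020 MeV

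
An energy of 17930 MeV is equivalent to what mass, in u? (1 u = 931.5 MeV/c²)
m = E/c² = 19.25 u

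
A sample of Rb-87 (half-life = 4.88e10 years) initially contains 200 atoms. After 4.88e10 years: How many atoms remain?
N = N₀(1/2)^(t/t½) = 100 atoms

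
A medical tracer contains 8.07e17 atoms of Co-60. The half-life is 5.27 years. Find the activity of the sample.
A = λN = 1.061e17 decays/year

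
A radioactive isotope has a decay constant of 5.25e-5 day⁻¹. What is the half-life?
t½ = ln(2)/λ = 13200 days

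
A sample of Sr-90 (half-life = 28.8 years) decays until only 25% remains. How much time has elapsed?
t = t½ × log₂(N₀/N) = 57.6 years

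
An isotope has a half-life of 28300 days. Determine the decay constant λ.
λ = ln(2)/t½ = 2.449e-5 day⁻¹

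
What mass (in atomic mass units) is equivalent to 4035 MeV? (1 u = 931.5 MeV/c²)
m = E/c² = 4.332 u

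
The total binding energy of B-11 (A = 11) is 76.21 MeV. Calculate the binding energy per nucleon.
B.E./A = 76.21/11 = 6.928 MeV/nucleon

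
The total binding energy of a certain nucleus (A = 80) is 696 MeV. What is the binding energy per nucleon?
B.E./A = 696/80 = 8.7 MeV/nucleon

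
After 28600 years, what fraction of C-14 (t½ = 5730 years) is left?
N/N₀ = (1/2)^(t/t½) = 0.03144 = 3.14%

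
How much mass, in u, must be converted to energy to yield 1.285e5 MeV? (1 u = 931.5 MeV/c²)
m = E/c² = 137.9 u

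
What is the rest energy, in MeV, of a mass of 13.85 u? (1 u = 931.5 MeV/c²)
E = mc² = 12900 MeV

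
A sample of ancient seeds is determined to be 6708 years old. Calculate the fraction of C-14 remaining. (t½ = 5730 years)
N/N₀ = (1/2)^(t/t½) = 0.4442 = 44.4%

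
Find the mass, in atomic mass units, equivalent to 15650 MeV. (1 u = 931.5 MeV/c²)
m = E/c² = 16.8 u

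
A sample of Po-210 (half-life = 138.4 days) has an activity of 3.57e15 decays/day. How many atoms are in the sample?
N = A/λ = 7.128e17 atoms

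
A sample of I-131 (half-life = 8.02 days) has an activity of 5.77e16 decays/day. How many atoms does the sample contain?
N = A/λ = 6.676e17 atoms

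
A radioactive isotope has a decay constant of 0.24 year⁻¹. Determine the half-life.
t½ = ln(2)/λ = 2.888 years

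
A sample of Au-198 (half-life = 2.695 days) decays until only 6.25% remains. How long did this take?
t = t½ × log₂(N₀/N) = 10.78 days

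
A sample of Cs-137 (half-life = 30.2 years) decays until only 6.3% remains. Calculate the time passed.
t = t½ × log₂(N₀/N) = 120.5 years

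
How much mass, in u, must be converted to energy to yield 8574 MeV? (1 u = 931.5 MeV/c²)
m = E/c² = 9.205 u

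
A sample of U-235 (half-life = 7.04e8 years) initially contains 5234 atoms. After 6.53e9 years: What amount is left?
N = N₀(1/2)^(t/t½) = 8.445 atoms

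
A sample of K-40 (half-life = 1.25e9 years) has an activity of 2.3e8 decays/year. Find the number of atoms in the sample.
N = A/λ = 4.148e17 atoms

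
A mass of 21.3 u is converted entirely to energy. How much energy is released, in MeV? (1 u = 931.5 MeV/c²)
E = mc² = 19840 MeV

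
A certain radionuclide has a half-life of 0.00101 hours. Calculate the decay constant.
λ = ln(2)/t½ = 686.3 hour⁻¹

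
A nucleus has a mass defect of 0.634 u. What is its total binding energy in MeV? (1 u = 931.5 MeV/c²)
B.E. = Δm × 931.5 = 590.6 MeV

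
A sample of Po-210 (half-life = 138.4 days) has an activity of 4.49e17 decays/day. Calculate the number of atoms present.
N = A/λ = 8.965e19 atoms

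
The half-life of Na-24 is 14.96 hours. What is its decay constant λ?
λ = ln(2)/t½ = 0.04633 hour⁻¹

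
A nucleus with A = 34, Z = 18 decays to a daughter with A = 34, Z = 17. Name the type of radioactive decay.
ΔA = 0, ΔZ = -1 ⇒ beta-plus decay (β⁺) or electron capture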